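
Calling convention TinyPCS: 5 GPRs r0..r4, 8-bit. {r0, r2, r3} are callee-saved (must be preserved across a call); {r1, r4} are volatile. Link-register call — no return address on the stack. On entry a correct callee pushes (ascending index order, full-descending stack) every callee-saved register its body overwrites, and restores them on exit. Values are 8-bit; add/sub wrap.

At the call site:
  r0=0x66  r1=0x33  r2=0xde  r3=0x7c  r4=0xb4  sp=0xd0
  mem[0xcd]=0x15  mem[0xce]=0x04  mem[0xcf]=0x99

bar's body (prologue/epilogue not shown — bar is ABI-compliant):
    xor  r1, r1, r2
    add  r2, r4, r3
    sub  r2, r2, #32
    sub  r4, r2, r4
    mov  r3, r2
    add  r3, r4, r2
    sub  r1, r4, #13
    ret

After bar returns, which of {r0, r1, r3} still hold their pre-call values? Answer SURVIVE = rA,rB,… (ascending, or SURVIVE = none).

prologue: push r2 -> mem[0xcf]=0xde, sp=0xcf
prologue: push r3 -> mem[0xce]=0x7c, sp=0xce
body[0] xor  r1, r1, r2 -> r1=0xed
body[1] add  r2, r4, r3 -> r2=0x30
body[2] sub  r2, r2, #32 -> r2=0x10
body[3] sub  r4, r2, r4 -> r4=0x5c
body[4] mov  r3, r2 -> r3=0x10
body[5] add  r3, r4, r2 -> r3=0x6c
body[6] sub  r1, r4, #13 -> r1=0x4f
epilogue: pop r3=0x7c, sp=0xcf
epilogue: pop r2=0xde, sp=0xd0
r0: callee-saved, written=False
r1: caller-saved, written=True
r3: callee-saved, written=True

SURVIVE = r0,r3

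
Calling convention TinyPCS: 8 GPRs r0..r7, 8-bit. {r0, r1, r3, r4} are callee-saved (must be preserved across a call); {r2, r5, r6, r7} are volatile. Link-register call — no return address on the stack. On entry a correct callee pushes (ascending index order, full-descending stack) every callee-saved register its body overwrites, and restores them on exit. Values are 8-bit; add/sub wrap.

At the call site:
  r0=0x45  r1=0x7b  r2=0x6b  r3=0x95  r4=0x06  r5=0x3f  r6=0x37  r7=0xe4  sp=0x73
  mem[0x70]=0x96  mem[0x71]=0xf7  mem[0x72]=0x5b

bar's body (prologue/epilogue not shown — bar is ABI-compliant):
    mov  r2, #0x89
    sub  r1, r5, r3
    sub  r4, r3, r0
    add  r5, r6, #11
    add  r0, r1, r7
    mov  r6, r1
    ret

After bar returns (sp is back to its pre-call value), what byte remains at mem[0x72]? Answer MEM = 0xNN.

MEM = 0x45

prologue: push r0 -> mem[0x72]=0x45, sp=0x72
prologue: push r1 -> mem[0x71]=0x7b, sp=0x71
prologue: push r4 -> mem[0x70]=0x06, sp=0x70
body[0] mov  r2, #0x89 -> r2=0x89
body[1] sub  r1, r5, r3 -> r1=0xaa
body[2] sub  r4, r3, r0 -> r4=0x50
body[3] add  r5, r6, #11 -> r5=0x42
body[4] add  r0, r1, r7 -> r0=0x8e
body[5] mov  r6, r1 -> r6=0xaa
epilogue: pop r4=0x06, sp=0x71
epilogue: pop r1=0x7b, sp=0x72
epilogue: pop r0=0x45, sp=0x73
prologue pushed ['r0', 'r1', 'r4'] at ['0x72', '0x71', '0x70']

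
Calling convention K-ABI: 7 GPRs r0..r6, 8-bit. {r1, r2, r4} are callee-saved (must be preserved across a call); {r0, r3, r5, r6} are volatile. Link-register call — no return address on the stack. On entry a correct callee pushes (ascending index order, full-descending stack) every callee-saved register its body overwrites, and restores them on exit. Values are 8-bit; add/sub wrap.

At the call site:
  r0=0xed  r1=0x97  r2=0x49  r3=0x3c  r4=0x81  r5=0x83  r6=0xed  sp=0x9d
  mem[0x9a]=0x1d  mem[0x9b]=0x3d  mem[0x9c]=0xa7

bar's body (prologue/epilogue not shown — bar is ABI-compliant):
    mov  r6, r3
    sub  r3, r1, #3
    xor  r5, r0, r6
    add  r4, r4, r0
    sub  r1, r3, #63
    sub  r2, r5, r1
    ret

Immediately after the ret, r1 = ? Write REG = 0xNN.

prologue: push r1 -> mem[0x9c]=0x97, sp=0x9c
prologue: push r2 -> mem[0x9b]=0x49, sp=0x9b
prologue: push r4 -> mem[0x9a]=0x81, sp=0x9a
body[0] mov  r6, r3 -> r6=0x3c
body[1] sub  r3, r1, #3 -> r3=0x94
body[2] xor  r5, r0, r6 -> r5=0xd1
body[3] add  r4, r4, r0 -> r4=0x6e
body[4] sub  r1, r3, #63 -> r1=0x55
body[5] sub  r2, r5, r1 -> r2=0x7c
epilogue: pop r4=0x81, sp=0x9b
epilogue: pop r2=0x49, sp=0x9c
epilogue: pop r1=0x97, sp=0x9d
r1 is callee-saved -> restored

REG = 0x97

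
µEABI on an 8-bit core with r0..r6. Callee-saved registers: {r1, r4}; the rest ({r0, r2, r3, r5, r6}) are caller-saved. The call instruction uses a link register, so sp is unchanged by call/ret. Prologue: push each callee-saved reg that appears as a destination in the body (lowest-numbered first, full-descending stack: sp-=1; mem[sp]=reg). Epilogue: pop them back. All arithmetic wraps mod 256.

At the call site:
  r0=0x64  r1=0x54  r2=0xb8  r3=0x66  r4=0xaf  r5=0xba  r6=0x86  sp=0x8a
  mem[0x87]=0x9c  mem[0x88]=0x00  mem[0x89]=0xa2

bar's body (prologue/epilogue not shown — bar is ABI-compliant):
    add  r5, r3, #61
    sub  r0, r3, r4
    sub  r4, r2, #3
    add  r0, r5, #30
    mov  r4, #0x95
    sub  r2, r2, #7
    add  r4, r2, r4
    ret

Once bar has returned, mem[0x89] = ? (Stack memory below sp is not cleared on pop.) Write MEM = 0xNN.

prologue: push r4 → mem[0x89]=0xaf, sp=0x89
body[0] add  r5, r3, #61 → r5=0xa3
body[1] sub  r0, r3, r4 → r0=0xb7
body[2] sub  r4, r2, #3 → r4=0xb5
body[3] add  r0, r5, #30 → r0=0xc1
body[4] mov  r4, #0x95 → r4=0x95
body[5] sub  r2, r2, #7 → r2=0xb1
body[6] add  r4, r2, r4 → r4=0x46
epilogue: pop r4=0xaf, sp=0x8a
prologue pushed ['r4'] at ['0x89']

MEM = 0xaf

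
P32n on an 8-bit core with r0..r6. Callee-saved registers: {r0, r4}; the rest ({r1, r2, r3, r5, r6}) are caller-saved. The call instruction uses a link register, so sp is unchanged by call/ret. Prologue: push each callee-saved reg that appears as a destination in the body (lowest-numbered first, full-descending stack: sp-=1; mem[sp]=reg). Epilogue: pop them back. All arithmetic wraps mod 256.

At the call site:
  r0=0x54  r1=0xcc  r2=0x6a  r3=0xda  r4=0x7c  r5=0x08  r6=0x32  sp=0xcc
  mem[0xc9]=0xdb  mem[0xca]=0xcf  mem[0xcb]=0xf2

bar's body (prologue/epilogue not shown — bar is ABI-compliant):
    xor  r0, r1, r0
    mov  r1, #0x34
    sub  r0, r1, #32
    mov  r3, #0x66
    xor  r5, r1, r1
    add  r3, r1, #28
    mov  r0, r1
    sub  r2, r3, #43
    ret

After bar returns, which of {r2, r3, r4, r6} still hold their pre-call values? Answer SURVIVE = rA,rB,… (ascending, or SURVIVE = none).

SURVIVE = r4,r6

prologue: push r0 -> mem[0xcb]=0x54, sp=0xcb
body[0] xor  r0, r1, r0 -> r0=0x98
body[1] mov  r1, #0x34 -> r1=0x34
body[2] sub  r0, r1, #32 -> r0=0x14
body[3] mov  r3, #0x66 -> r3=0x66
body[4] xor  r5, r1, r1 -> r5=0x00
body[5] add  r3, r1, #28 -> r3=0x50
body[6] mov  r0, r1 -> r0=0x34
body[7] sub  r2, r3, #43 -> r2=0x25
epilogue: pop r0=0x54, sp=0xcc
r2: caller-saved, written=True
r3: caller-saved, written=True
r4: callee-saved, written=False
r6: caller-saved, written=False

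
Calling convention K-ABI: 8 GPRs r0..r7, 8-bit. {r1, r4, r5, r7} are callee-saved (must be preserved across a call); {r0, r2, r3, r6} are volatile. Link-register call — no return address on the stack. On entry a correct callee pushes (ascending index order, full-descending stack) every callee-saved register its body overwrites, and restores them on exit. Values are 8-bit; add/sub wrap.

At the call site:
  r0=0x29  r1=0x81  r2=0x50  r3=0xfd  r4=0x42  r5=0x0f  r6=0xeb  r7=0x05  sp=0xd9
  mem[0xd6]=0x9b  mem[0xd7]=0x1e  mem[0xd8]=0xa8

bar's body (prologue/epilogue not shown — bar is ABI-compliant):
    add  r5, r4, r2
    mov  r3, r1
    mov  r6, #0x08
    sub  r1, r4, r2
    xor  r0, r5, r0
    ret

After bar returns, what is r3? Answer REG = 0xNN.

prologue: push r1 → mem[0xd8]=0x81, sp=0xd8
prologue: push r5 → mem[0xd7]=0x0f, sp=0xd7
body[0] add  r5, r4, r2 → r5=0x92
body[1] mov  r3, r1 → r3=0x81
body[2] mov  r6, #0x08 → r6=0x08
body[3] sub  r1, r4, r2 → r1=0xf2
body[4] xor  r0, r5, r0 → r0=0xbb
epilogue: pop r5=0x0f, sp=0xd8
epilogue: pop r1=0x81, sp=0xd9
r3 is caller-saved → body value

REG = 0x81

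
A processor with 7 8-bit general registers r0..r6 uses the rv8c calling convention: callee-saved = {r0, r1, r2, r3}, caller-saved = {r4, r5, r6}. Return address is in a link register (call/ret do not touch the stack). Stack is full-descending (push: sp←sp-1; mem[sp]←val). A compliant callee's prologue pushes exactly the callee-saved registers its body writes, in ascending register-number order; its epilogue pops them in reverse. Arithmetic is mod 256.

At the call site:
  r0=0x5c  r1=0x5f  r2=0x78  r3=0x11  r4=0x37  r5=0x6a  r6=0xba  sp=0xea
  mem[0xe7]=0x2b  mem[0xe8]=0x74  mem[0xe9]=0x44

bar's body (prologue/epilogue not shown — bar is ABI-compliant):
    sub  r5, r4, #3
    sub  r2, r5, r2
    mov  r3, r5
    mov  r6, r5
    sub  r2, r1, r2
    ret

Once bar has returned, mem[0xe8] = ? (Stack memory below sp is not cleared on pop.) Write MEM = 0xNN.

MEM = 0x11

prologue: push r2 → mem[0xe9]=0x78, sp=0xe9
prologue: push r3 → mem[0xe8]=0x11, sp=0xe8
body[0] sub  r5, r4, #3 → r5=0x34
body[1] sub  r2, r5, r2 → r2=0xbc
body[2] mov  r3, r5 → r3=0x34
body[3] mov  r6, r5 → r6=0x34
body[4] sub  r2, r1, r2 → r2=0xa3
epilogue: pop r3=0x11, sp=0xe9
epilogue: pop r2=0x78, sp=0xea
prologue pushed ['r2', 'r3'] at ['0xe9', '0xe8']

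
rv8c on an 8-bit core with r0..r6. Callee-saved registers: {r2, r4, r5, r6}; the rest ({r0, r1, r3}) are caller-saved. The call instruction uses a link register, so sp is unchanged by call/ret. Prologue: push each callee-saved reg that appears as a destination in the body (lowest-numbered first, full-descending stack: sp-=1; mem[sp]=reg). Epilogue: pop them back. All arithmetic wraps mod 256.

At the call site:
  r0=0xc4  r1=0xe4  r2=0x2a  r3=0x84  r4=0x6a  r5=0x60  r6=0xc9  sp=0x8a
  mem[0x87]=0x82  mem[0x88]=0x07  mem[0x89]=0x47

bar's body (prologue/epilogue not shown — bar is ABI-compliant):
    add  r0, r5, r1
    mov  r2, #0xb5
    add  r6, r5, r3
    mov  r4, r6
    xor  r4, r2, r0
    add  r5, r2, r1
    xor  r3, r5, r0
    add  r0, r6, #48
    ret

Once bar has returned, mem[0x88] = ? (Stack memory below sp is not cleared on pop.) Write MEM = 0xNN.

prologue: push r2 -> mem[0x89]=0x2a, sp=0x89
prologue: push r4 -> mem[0x88]=0x6a, sp=0x88
prologue: push r5 -> mem[0x87]=0x60, sp=0x87
prologue: push r6 -> mem[0x86]=0xc9, sp=0x86
body[0] add  r0, r5, r1 -> r0=0x44
body[1] mov  r2, #0xb5 -> r2=0xb5
body[2] add  r6, r5, r3 -> r6=0xe4
body[3] mov  r4, r6 -> r4=0xe4
body[4] xor  r4, r2, r0 -> r4=0xf1
body[5] add  r5, r2, r1 -> r5=0x99
body[6] xor  r3, r5, r0 -> r3=0xdd
body[7] add  r0, r6, #48 -> r0=0x14
epilogue: pop r6=0xc9, sp=0x87
epilogue: pop r5=0x60, sp=0x88
epilogue: pop r4=0x6a, sp=0x89
epilogue: pop r2=0x2a, sp=0x8a
prologue pushed ['r2', 'r4', 'r5', 'r6'] at ['0x89', '0x88', '0x87', '0x86']

MEM = 0x6a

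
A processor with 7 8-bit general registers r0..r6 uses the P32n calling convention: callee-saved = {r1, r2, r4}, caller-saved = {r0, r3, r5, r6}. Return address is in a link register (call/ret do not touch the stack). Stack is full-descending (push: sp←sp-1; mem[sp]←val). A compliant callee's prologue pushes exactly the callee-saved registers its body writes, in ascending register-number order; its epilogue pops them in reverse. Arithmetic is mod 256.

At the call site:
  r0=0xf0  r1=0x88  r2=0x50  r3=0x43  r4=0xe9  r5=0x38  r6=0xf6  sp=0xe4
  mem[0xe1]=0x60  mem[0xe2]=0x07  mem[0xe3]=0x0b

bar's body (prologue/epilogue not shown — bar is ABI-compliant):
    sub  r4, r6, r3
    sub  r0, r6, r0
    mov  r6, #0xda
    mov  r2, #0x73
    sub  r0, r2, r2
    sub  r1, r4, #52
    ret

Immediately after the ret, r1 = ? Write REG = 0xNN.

prologue: push r1 -> mem[0xe3]=0x88, sp=0xe3
prologue: push r2 -> mem[0xe2]=0x50, sp=0xe2
prologue: push r4 -> mem[0xe1]=0xe9, sp=0xe1
body[0] sub  r4, r6, r3 -> r4=0xb3
body[1] sub  r0, r6, r0 -> r0=0x06
body[2] mov  r6, #0xda -> r6=0xda
body[3] mov  r2, #0x73 -> r2=0x73
body[4] sub  r0, r2, r2 -> r0=0x00
body[5] sub  r1, r4, #52 -> r1=0x7f
epilogue: pop r4=0xe9, sp=0xe2
epilogue: pop r2=0x50, sp=0xe3
epilogue: pop r1=0x88, sp=0xe4
r1 is callee-saved -> restored

REG = 0x88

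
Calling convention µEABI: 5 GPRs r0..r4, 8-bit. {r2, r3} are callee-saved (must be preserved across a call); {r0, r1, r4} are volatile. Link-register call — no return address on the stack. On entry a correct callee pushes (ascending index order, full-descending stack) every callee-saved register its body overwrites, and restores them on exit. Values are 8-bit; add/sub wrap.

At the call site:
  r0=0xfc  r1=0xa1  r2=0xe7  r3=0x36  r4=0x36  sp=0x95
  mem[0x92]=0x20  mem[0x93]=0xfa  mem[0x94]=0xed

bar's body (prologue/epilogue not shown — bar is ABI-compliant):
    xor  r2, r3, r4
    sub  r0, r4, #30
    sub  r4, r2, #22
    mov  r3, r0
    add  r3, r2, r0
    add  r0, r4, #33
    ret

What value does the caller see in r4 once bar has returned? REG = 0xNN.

prologue: push r2 → mem[0x94]=0xe7, sp=0x94
prologue: push r3 → mem[0x93]=0x36, sp=0x93
body[0] xor  r2, r3, r4 → r2=0x00
body[1] sub  r0, r4, #30 → r0=0x18
body[2] sub  r4, r2, #22 → r4=0xea
body[3] mov  r3, r0 → r3=0x18
body[4] add  r3, r2, r0 → r3=0x18
body[5] add  r0, r4, #33 → r0=0x0b
epilogue: pop r3=0x36, sp=0x94
epilogue: pop r2=0xe7, sp=0x95
r4 is caller-saved → body value

REG = 0xea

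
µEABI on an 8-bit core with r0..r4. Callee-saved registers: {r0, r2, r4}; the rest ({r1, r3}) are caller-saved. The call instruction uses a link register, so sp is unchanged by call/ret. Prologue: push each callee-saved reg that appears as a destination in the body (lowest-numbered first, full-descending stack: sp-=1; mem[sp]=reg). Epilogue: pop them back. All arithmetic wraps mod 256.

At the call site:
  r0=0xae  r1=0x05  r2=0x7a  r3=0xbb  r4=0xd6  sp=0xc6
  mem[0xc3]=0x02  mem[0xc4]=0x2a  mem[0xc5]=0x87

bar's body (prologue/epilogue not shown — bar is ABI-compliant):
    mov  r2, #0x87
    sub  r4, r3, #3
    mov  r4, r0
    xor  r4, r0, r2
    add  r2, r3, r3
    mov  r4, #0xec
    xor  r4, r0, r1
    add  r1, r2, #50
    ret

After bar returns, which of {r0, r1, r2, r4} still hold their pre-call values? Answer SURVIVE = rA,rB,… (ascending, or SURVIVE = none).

prologue: push r2 -> mem[0xc5]=0x7a, sp=0xc5
prologue: push r4 -> mem[0xc4]=0xd6, sp=0xc4
body[0] mov  r2, #0x87 -> r2=0x87
body[1] sub  r4, r3, #3 -> r4=0xb8
body[2] mov  r4, r0 -> r4=0xae
body[3] xor  r4, r0, r2 -> r4=0x29
body[4] add  r2, r3, r3 -> r2=0x76
body[5] mov  r4, #0xec -> r4=0xec
body[6] xor  r4, r0, r1 -> r4=0xab
body[7] add  r1, r2, #50 -> r1=0xa8
epilogue: pop r4=0xd6, sp=0xc5
epilogue: pop r2=0x7a, sp=0xc6
r0: callee-saved, written=False
r1: caller-saved, written=True
r2: callee-saved, written=True
r4: callee-saved, written=True

SURVIVE = r0,r2,r4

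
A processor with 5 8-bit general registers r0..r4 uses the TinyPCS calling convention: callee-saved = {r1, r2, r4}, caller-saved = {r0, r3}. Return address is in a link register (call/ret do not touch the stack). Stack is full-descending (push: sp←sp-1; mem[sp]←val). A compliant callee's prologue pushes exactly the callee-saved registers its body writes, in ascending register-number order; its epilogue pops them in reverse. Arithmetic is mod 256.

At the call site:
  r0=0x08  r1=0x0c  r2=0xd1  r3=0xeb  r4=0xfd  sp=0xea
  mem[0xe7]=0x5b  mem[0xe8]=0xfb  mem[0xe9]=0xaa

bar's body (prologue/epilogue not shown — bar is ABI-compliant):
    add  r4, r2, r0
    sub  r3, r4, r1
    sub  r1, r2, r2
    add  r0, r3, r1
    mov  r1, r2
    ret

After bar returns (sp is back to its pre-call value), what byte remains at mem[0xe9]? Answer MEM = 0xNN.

MEM = 0x0c

prologue: push r1 → mem[0xe9]=0x0c, sp=0xe9
prologue: push r4 → mem[0xe8]=0xfd, sp=0xe8
body[0] add  r4, r2, r0 → r4=0xd9
body[1] sub  r3, r4, r1 → r3=0xcd
body[2] sub  r1, r2, r2 → r1=0x00
body[3] add  r0, r3, r1 → r0=0xcd
body[4] mov  r1, r2 → r1=0xd1
epilogue: pop r4=0xfd, sp=0xe9
epilogue: pop r1=0x0c, sp=0xea
prologue pushed ['r1', 'r4'] at ['0xe9', '0xe8']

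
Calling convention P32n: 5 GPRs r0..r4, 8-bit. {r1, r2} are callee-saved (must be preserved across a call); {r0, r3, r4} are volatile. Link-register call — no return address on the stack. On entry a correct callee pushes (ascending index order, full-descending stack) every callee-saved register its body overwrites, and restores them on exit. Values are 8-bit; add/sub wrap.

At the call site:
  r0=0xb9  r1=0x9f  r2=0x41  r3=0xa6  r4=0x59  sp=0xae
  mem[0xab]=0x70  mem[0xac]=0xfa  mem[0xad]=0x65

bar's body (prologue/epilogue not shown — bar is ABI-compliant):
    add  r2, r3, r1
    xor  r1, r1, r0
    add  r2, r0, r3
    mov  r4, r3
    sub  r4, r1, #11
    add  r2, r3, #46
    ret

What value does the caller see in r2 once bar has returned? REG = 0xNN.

prologue: push r1 → mem[0xad]=0x9f, sp=0xad
prologue: push r2 → mem[0xac]=0x41, sp=0xac
body[0] add  r2, r3, r1 → r2=0x45
body[1] xor  r1, r1, r0 → r1=0x26
body[2] add  r2, r0, r3 → r2=0x5f
body[3] mov  r4, r3 → r4=0xa6
body[4] sub  r4, r1, #11 → r4=0x1b
body[5] add  r2, r3, #46 → r2=0xd4
epilogue: pop r2=0x41, sp=0xad
epilogue: pop r1=0x9f, sp=0xae
r2 is callee-saved → restored

REG = 0x41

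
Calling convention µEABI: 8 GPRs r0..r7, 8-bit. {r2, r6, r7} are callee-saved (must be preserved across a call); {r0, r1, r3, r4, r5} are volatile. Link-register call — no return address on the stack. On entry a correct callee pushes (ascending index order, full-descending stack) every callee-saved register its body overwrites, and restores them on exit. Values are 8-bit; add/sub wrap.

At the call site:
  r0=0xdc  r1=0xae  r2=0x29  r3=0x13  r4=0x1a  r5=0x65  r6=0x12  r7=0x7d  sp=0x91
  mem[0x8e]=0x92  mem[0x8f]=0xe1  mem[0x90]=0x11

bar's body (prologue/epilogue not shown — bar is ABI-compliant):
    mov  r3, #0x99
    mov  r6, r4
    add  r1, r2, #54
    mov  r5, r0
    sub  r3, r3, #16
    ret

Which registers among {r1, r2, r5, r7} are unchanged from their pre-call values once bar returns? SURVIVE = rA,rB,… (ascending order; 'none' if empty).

SURVIVE = r2,r7

prologue: push r6 -> mem[0x90]=0x12, sp=0x90
body[0] mov  r3, #0x99 -> r3=0x99
body[1] mov  r6, r4 -> r6=0x1a
body[2] add  r1, r2, #54 -> r1=0x5f
body[3] mov  r5, r0 -> r5=0xdc
body[4] sub  r3, r3, #16 -> r3=0x89
epilogue: pop r6=0x12, sp=0x91
r1: caller-saved, written=True
r2: callee-saved, written=False
r5: caller-saved, written=True
r7: callee-saved, written=False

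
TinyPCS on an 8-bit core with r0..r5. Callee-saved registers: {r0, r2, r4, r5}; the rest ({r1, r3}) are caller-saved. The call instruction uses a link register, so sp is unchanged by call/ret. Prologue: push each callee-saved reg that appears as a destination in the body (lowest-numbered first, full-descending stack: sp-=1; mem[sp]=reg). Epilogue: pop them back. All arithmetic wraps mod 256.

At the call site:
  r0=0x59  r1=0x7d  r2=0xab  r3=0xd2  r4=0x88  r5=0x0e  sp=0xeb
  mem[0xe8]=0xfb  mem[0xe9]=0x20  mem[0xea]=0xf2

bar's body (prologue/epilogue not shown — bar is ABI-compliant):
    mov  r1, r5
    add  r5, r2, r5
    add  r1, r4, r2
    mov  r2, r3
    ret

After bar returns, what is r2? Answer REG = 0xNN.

prologue: push r2 -> mem[0xea]=0xab, sp=0xea
prologue: push r5 -> mem[0xe9]=0x0e, sp=0xe9
body[0] mov  r1, r5 -> r1=0x0e
body[1] add  r5, r2, r5 -> r5=0xb9
body[2] add  r1, r4, r2 -> r1=0x33
body[3] mov  r2, r3 -> r2=0xd2
epilogue: pop r5=0x0e, sp=0xea
epilogue: pop r2=0xab, sp=0xeb
r2 is callee-saved -> restored

REG = 0xab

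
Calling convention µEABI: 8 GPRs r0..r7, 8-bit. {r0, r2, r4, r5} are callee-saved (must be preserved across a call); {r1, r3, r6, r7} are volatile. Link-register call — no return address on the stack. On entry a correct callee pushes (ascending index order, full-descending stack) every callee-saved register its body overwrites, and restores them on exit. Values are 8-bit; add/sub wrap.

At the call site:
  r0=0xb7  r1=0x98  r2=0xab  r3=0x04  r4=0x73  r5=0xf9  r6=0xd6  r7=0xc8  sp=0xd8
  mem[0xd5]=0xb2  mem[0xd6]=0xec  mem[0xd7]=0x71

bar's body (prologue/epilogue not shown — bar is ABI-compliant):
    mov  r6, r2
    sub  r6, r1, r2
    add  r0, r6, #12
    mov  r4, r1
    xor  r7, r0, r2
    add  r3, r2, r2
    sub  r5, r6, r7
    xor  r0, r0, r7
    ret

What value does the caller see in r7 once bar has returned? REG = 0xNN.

REG = 0x52

prologue: push r0 -> mem[0xd7]=0xb7, sp=0xd7
prologue: push r4 -> mem[0xd6]=0x73, sp=0xd6
prologue: push r5 -> mem[0xd5]=0xf9, sp=0xd5
body[0] mov  r6, r2 -> r6=0xab
body[1] sub  r6, r1, r2 -> r6=0xed
body[2] add  r0, r6, #12 -> r0=0xf9
body[3] mov  r4, r1 -> r4=0x98
body[4] xor  r7, r0, r2 -> r7=0x52
body[5] add  r3, r2, r2 -> r3=0x56
body[6] sub  r5, r6, r7 -> r5=0x9b
body[7] xor  r0, r0, r7 -> r0=0xab
epilogue: pop r5=0xf9, sp=0xd6
epilogue: pop r4=0x73, sp=0xd7
epilogue: pop r0=0xb7, sp=0xd8
r7 is caller-saved -> body value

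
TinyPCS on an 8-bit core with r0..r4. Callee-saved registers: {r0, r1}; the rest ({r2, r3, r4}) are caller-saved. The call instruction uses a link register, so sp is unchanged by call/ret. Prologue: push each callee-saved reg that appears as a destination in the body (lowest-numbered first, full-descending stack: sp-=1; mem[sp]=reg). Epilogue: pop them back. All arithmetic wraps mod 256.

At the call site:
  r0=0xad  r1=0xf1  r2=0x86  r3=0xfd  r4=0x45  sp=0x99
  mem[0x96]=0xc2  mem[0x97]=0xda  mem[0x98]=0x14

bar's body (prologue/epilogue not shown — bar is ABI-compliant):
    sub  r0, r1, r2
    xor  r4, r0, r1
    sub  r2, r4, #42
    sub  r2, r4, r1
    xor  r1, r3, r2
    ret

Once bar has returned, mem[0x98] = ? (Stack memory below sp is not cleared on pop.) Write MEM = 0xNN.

prologue: push r0 → mem[0x98]=0xad, sp=0x98
prologue: push r1 → mem[0x97]=0xf1, sp=0x97
body[0] sub  r0, r1, r2 → r0=0x6b
body[1] xor  r4, r0, r1 → r4=0x9a
body[2] sub  r2, r4, #42 → r2=0x70
body[3] sub  r2, r4, r1 → r2=0xa9
body[4] xor  r1, r3, r2 → r1=0x54
epilogue: pop r1=0xf1, sp=0x98
epilogue: pop r0=0xad, sp=0x99
prologue pushed ['r0', 'r1'] at ['0x98', '0x97']

MEM = 0xad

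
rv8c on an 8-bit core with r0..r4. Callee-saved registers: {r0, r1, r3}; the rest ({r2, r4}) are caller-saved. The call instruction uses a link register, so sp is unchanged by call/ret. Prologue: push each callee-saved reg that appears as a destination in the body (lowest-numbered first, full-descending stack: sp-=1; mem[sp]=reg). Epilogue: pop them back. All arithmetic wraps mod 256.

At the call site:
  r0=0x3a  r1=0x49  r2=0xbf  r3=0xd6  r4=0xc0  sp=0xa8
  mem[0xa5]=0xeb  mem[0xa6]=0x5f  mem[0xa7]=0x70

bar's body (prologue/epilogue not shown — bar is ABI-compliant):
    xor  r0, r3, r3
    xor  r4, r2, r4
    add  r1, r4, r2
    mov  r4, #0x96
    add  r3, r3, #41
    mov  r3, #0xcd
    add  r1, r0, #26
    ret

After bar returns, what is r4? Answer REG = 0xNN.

prologue: push r0 -> mem[0xa7]=0x3a, sp=0xa7
prologue: push r1 -> mem[0xa6]=0x49, sp=0xa6
prologue: push r3 -> mem[0xa5]=0xd6, sp=0xa5
body[0] xor  r0, r3, r3 -> r0=0x00
body[1] xor  r4, r2, r4 -> r4=0x7f
body[2] add  r1, r4, r2 -> r1=0x3e
body[3] mov  r4, #0x96 -> r4=0x96
body[4] add  r3, r3, #41 -> r3=0xff
body[5] mov  r3, #0xcd -> r3=0xcd
body[6] add  r1, r0, #26 -> r1=0x1a
epilogue: pop r3=0xd6, sp=0xa6
epilogue: pop r1=0x49, sp=0xa7
epilogue: pop r0=0x3a, sp=0xa8
r4 is caller-saved -> body value

REG = 0x96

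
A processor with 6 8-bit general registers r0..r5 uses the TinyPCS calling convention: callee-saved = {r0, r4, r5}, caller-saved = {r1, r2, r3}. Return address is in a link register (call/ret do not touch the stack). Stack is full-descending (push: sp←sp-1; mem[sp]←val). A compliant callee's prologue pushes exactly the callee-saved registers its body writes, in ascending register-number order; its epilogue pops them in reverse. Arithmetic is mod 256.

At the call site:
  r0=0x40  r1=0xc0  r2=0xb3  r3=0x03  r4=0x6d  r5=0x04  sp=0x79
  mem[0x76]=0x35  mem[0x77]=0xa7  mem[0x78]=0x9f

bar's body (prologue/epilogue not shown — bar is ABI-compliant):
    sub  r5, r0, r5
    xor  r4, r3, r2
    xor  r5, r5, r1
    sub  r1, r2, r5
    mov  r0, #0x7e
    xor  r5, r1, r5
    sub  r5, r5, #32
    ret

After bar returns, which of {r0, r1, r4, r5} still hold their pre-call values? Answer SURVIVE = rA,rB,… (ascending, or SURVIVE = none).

prologue: push r0 -> mem[0x78]=0x40, sp=0x78
prologue: push r4 -> mem[0x77]=0x6d, sp=0x77
prologue: push r5 -> mem[0x76]=0x04, sp=0x76
body[0] sub  r5, r0, r5 -> r5=0x3c
body[1] xor  r4, r3, r2 -> r4=0xb0
body[2] xor  r5, r5, r1 -> r5=0xfc
body[3] sub  r1, r2, r5 -> r1=0xb7
body[4] mov  r0, #0x7e -> r0=0x7e
body[5] xor  r5, r1, r5 -> r5=0x4b
body[6] sub  r5, r5, #32 -> r5=0x2b
epilogue: pop r5=0x04, sp=0x77
epilogue: pop r4=0x6d, sp=0x78
epilogue: pop r0=0x40, sp=0x79
r0: callee-saved, written=True
r1: caller-saved, written=True
r4: callee-saved, written=True
r5: callee-saved, written=True

SURVIVE = r0,r4,r5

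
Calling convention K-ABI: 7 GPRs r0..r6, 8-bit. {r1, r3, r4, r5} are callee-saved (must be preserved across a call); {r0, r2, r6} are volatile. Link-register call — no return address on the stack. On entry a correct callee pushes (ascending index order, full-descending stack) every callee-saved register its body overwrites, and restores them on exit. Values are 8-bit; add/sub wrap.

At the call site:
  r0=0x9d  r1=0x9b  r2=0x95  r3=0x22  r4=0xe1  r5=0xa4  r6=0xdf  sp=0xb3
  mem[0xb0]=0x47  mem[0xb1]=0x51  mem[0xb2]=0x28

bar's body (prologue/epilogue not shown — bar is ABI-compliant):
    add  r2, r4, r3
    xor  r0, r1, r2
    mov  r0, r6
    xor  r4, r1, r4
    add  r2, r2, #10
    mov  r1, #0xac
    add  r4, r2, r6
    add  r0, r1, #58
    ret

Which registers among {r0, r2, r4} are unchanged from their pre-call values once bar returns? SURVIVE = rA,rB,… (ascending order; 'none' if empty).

SURVIVE = r4

prologue: push r1 → mem[0xb2]=0x9b, sp=0xb2
prologue: push r4 → mem[0xb1]=0xe1, sp=0xb1
body[0] add  r2, r4, r3 → r2=0x03
body[1] xor  r0, r1, r2 → r0=0x98
body[2] mov  r0, r6 → r0=0xdf
body[3] xor  r4, r1, r4 → r4=0x7a
body[4] add  r2, r2, #10 → r2=0x0d
body[5] mov  r1, #0xac → r1=0xac
body[6] add  r4, r2, r6 → r4=0xec
body[7] add  r0, r1, #58 → r0=0xe6
epilogue: pop r4=0xe1, sp=0xb2
epilogue: pop r1=0x9b, sp=0xb3
r0: caller-saved, written=True
r2: caller-saved, written=True
r4: callee-saved, written=True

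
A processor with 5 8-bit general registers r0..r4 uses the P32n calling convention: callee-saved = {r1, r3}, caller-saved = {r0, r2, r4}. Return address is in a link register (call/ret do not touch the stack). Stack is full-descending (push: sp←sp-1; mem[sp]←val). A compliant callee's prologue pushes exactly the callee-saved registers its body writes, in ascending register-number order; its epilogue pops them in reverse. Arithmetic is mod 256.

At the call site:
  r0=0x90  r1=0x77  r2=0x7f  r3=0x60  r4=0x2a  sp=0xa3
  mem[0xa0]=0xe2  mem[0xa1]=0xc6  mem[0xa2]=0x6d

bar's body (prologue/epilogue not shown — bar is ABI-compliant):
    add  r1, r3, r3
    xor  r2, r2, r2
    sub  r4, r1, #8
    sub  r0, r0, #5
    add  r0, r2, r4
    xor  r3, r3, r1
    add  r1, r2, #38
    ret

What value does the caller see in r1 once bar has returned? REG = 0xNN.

prologue: push r1 → mem[0xa2]=0x77, sp=0xa2
prologue: push r3 → mem[0xa1]=0x60, sp=0xa1
body[0] add  r1, r3, r3 → r1=0xc0
body[1] xor  r2, r2, r2 → r2=0x00
body[2] sub  r4, r1, #8 → r4=0xb8
body[3] sub  r0, r0, #5 → r0=0x8b
body[4] add  r0, r2, r4 → r0=0xb8
body[5] xor  r3, r3, r1 → r3=0xa0
body[6] add  r1, r2, #38 → r1=0x26
epilogue: pop r3=0x60, sp=0xa2
epilogue: pop r1=0x77, sp=0xa3
r1 is callee-saved → restored

REG = 0x77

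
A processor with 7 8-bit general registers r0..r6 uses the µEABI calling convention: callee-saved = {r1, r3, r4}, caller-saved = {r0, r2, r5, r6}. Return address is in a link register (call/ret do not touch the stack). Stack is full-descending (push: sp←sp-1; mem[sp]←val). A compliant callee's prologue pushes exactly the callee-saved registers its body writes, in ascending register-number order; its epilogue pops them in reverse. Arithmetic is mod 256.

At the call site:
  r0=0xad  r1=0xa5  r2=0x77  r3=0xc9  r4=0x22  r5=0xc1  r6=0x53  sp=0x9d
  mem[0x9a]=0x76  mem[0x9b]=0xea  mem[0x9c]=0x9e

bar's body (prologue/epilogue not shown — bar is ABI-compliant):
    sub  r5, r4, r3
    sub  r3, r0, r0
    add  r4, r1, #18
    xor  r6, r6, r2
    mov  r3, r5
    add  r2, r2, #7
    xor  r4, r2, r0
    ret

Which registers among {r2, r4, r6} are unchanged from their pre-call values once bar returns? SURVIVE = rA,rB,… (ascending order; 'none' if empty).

prologue: push r3 -> mem[0x9c]=0xc9, sp=0x9c
prologue: push r4 -> mem[0x9b]=0x22, sp=0x9b
body[0] sub  r5, r4, r3 -> r5=0x59
body[1] sub  r3, r0, r0 -> r3=0x00
body[2] add  r4, r1, #18 -> r4=0xb7
body[3] xor  r6, r6, r2 -> r6=0x24
body[4] mov  r3, r5 -> r3=0x59
body[5] add  r2, r2, #7 -> r2=0x7e
body[6] xor  r4, r2, r0 -> r4=0xd3
epilogue: pop r4=0x22, sp=0x9c
epilogue: pop r3=0xc9, sp=0x9d
r2: caller-saved, written=True
r4: callee-saved, written=True
r6: caller-saved, written=True

SURVIVE = r4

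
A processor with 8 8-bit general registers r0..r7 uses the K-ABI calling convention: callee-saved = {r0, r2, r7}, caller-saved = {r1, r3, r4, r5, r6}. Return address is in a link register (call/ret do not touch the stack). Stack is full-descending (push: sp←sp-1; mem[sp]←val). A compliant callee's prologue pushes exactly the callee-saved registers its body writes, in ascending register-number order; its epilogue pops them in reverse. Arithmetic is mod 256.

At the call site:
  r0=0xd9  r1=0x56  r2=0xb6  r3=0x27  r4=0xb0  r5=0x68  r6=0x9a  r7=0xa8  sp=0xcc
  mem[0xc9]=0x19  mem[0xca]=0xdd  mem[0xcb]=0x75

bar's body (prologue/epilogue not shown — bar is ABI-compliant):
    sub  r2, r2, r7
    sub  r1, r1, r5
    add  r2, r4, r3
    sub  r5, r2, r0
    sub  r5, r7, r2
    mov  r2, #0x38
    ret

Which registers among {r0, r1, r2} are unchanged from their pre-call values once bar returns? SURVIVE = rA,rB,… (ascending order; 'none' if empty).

prologue: push r2 → mem[0xcb]=0xb6, sp=0xcb
body[0] sub  r2, r2, r7 → r2=0x0e
body[1] sub  r1, r1, r5 → r1=0xee
body[2] add  r2, r4, r3 → r2=0xd7
body[3] sub  r5, r2, r0 → r5=0xfe
body[4] sub  r5, r7, r2 → r5=0xd1
body[5] mov  r2, #0x38 → r2=0x38
epilogue: pop r2=0xb6, sp=0xcc
r0: callee-saved, written=False
r1: caller-saved, written=True
r2: callee-saved, written=True

SURVIVE = r0,r2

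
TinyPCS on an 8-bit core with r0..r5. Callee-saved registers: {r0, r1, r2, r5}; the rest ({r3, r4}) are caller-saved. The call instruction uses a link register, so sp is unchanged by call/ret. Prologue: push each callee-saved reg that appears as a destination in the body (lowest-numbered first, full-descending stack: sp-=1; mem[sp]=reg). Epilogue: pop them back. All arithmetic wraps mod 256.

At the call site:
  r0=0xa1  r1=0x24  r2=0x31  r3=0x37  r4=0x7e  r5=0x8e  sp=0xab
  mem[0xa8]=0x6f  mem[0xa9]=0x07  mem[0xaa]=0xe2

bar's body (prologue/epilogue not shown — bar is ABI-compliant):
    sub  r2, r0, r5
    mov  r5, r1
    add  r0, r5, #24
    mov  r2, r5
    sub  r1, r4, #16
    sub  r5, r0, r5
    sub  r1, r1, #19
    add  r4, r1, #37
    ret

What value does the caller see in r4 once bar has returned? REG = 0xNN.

REG = 0x80

prologue: push r0 → mem[0xaa]=0xa1, sp=0xaa
prologue: push r1 → mem[0xa9]=0x24, sp=0xa9
prologue: push r2 → mem[0xa8]=0x31, sp=0xa8
prologue: push r5 → mem[0xa7]=0x8e, sp=0xa7
body[0] sub  r2, r0, r5 → r2=0x13
body[1] mov  r5, r1 → r5=0x24
body[2] add  r0, r5, #24 → r0=0x3c
body[3] mov  r2, r5 → r2=0x24
body[4] sub  r1, r4, #16 → r1=0x6e
body[5] sub  r5, r0, r5 → r5=0x18
body[6] sub  r1, r1, #19 → r1=0x5b
body[7] add  r4, r1, #37 → r4=0x80
epilogue: pop r5=0x8e, sp=0xa8
epilogue: pop r2=0x31, sp=0xa9
epilogue: pop r1=0x24, sp=0xaa
epilogue: pop r0=0xa1, sp=0xab
r4 is caller-saved → body value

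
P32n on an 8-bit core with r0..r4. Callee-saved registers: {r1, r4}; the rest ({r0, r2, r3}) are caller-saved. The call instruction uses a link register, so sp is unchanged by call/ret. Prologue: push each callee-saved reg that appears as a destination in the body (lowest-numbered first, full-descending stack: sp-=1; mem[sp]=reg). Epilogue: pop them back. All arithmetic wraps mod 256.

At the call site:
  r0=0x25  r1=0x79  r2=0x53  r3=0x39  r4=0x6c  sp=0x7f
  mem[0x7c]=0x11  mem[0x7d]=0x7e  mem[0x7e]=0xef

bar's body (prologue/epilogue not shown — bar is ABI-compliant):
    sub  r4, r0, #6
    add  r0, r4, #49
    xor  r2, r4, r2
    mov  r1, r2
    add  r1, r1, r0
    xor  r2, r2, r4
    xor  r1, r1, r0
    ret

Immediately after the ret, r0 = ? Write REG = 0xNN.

REG = 0x50

prologue: push r1 → mem[0x7e]=0x79, sp=0x7e
prologue: push r4 → mem[0x7d]=0x6c, sp=0x7d
body[0] sub  r4, r0, #6 → r4=0x1f
body[1] add  r0, r4, #49 → r0=0x50
body[2] xor  r2, r4, r2 → r2=0x4c
body[3] mov  r1, r2 → r1=0x4c
body[4] add  r1, r1, r0 → r1=0x9c
body[5] xor  r2, r2, r4 → r2=0x53
body[6] xor  r1, r1, r0 → r1=0xcc
epilogue: pop r4=0x6c, sp=0x7e
epilogue: pop r1=0x79, sp=0x7f
r0 is caller-saved → body value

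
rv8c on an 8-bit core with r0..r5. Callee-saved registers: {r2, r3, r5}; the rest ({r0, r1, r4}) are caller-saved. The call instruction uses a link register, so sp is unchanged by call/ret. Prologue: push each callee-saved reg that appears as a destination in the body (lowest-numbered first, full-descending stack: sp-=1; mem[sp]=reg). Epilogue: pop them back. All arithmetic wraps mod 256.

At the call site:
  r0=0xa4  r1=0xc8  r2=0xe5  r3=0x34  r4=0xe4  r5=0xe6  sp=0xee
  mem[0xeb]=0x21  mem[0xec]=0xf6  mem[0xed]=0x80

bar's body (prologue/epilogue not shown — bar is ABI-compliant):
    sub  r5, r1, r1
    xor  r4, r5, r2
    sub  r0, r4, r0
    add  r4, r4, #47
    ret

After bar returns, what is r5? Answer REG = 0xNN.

REG = 0xe6

prologue: push r5 → mem[0xed]=0xe6, sp=0xed
body[0] sub  r5, r1, r1 → r5=0x00
body[1] xor  r4, r5, r2 → r4=0xe5
body[2] sub  r0, r4, r0 → r0=0x41
body[3] add  r4, r4, #47 → r4=0x14
epilogue: pop r5=0xe6, sp=0xee
r5 is callee-saved → restored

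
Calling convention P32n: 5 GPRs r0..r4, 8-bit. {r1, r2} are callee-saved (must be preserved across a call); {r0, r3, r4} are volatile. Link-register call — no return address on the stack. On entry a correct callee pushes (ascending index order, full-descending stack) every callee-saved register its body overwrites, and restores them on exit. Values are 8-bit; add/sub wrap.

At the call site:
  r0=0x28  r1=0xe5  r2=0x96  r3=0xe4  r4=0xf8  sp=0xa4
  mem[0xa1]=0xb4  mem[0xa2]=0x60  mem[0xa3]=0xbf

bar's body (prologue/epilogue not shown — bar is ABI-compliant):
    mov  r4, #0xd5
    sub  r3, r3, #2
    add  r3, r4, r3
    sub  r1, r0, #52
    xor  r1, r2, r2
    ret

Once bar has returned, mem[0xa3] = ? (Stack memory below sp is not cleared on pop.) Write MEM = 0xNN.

prologue: push r1 -> mem[0xa3]=0xe5, sp=0xa3
body[0] mov  r4, #0xd5 -> r4=0xd5
body[1] sub  r3, r3, #2 -> r3=0xe2
body[2] add  r3, r4, r3 -> r3=0xb7
body[3] sub  r1, r0, #52 -> r1=0xf4
body[4] xor  r1, r2, r2 -> r1=0x00
epilogue: pop r1=0xe5, sp=0xa4
prologue pushed ['r1'] at ['0xa3']

MEM = 0xe5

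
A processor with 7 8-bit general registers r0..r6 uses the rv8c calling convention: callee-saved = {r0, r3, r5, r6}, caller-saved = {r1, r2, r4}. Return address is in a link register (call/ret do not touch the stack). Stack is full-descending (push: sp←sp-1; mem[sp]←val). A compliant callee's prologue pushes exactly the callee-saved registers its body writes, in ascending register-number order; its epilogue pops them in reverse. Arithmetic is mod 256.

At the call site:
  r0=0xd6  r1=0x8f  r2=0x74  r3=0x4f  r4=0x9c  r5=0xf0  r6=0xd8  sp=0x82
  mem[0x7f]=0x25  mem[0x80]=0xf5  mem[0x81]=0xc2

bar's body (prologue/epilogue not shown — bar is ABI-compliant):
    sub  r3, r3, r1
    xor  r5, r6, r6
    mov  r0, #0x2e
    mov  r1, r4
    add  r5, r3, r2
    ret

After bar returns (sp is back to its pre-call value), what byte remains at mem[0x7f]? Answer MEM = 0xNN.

MEM = 0xf0

prologue: push r0 -> mem[0x81]=0xd6, sp=0x81
prologue: push r3 -> mem[0x80]=0x4f, sp=0x80
prologue: push r5 -> mem[0x7f]=0xf0, sp=0x7f
body[0] sub  r3, r3, r1 -> r3=0xc0
body[1] xor  r5, r6, r6 -> r5=0x00
body[2] mov  r0, #0x2e -> r0=0x2e
body[3] mov  r1, r4 -> r1=0x9c
body[4] add  r5, r3, r2 -> r5=0x34
epilogue: pop r5=0xf0, sp=0x80
epilogue: pop r3=0x4f, sp=0x81
epilogue: pop r0=0xd6, sp=0x82
prologue pushed ['r0', 'r3', 'r5'] at ['0x81', '0x80', '0x7f']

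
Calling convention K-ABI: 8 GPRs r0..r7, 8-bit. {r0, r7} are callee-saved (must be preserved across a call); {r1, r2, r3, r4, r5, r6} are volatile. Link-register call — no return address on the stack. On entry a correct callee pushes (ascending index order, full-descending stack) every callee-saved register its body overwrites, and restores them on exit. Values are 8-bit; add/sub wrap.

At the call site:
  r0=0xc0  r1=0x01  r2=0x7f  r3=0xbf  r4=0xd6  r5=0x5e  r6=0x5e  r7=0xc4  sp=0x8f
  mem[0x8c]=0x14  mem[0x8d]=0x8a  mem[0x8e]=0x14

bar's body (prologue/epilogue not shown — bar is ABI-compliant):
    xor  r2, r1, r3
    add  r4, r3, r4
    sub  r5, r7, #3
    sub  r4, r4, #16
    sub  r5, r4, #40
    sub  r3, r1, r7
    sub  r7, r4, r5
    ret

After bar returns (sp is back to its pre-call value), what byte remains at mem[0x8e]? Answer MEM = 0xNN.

prologue: push r7 → mem[0x8e]=0xc4, sp=0x8e
body[0] xor  r2, r1, r3 → r2=0xbe
body[1] add  r4, r3, r4 → r4=0x95
body[2] sub  r5, r7, #3 → r5=0xc1
body[3] sub  r4, r4, #16 → r4=0x85
body[4] sub  r5, r4, #40 → r5=0x5d
body[5] sub  r3, r1, r7 → r3=0x3d
body[6] sub  r7, r4, r5 → r7=0x28
epilogue: pop r7=0xc4, sp=0x8f
prologue pushed ['r7'] at ['0x8e']

MEM = 0xc4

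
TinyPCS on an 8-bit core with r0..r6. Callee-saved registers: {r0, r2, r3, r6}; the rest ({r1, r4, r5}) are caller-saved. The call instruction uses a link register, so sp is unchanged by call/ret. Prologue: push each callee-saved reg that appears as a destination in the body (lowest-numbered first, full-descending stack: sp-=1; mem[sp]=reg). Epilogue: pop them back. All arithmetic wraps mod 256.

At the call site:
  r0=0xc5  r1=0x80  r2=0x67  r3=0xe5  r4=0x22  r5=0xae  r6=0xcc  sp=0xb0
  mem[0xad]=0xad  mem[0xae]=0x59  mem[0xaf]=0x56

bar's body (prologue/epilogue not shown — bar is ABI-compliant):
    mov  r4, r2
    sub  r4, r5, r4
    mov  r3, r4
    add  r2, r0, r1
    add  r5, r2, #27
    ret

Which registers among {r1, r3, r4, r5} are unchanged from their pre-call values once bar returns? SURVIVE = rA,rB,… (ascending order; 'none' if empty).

prologue: push r2 -> mem[0xaf]=0x67, sp=0xaf
prologue: push r3 -> mem[0xae]=0xe5, sp=0xae
body[0] mov  r4, r2 -> r4=0x67
body[1] sub  r4, r5, r4 -> r4=0x47
body[2] mov  r3, r4 -> r3=0x47
body[3] add  r2, r0, r1 -> r2=0x45
body[4] add  r5, r2, #27 -> r5=0x60
epilogue: pop r3=0xe5, sp=0xaf
epilogue: pop r2=0x67, sp=0xb0
r1: caller-saved, written=False
r3: callee-saved, written=True
r4: caller-saved, written=True
r5: caller-saved, written=True

SURVIVE = r1,r3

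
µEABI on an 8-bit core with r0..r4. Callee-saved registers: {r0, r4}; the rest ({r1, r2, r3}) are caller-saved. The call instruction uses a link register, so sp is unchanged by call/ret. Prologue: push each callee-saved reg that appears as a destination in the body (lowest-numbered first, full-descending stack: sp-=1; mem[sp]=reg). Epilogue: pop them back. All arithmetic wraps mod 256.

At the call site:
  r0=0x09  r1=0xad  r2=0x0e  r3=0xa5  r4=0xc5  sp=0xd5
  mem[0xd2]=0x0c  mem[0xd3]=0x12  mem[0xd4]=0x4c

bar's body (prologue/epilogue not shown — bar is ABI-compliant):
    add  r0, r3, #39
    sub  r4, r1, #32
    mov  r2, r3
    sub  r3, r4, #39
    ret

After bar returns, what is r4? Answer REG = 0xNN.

REG = 0xc5

prologue: push r0 → mem[0xd4]=0x09, sp=0xd4
prologue: push r4 → mem[0xd3]=0xc5, sp=0xd3
body[0] add  r0, r3, #39 → r0=0xcc
body[1] sub  r4, r1, #32 → r4=0x8d
body[2] mov  r2, r3 → r2=0xa5
body[3] sub  r3, r4, #39 → r3=0x66
epilogue: pop r4=0xc5, sp=0xd4
epilogue: pop r0=0x09, sp=0xd5
r4 is callee-saved → restored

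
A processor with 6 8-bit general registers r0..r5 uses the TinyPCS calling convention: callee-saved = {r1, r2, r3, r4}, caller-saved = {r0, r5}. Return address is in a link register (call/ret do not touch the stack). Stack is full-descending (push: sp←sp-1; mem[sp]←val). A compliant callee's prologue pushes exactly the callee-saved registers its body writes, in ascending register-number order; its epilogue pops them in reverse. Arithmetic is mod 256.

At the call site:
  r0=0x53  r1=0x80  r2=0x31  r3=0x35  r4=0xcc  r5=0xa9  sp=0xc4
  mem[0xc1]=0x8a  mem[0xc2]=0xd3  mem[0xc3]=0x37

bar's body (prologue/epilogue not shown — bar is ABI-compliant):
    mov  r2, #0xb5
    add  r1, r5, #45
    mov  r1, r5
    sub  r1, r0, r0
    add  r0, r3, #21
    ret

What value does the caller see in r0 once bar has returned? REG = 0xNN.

prologue: push r1 -> mem[0xc3]=0x80, sp=0xc3
prologue: push r2 -> mem[0xc2]=0x31, sp=0xc2
body[0] mov  r2, #0xb5 -> r2=0xb5
body[1] add  r1, r5, #45 -> r1=0xd6
body[2] mov  r1, r5 -> r1=0xa9
body[3] sub  r1, r0, r0 -> r1=0x00
body[4] add  r0, r3, #21 -> r0=0x4a
epilogue: pop r2=0x31, sp=0xc3
epilogue: pop r1=0x80, sp=0xc4
r0 is caller-saved -> body value

REG = 0x4a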